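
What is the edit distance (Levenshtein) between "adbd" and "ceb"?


Computing edit distance: "adbd" -> "ceb"
DP table:
           c    e    b
      0    1    2    3
  a   1    1    2    3
  d   2    2    2    3
  b   3    3    3    2
  d   4    4    4    3
Edit distance = dp[4][3] = 3

3


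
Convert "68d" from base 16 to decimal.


Input: "68d" in base 16
Positional expansion:
  Digit '6' (value 6) x 16^2 = 1536
  Digit '8' (value 8) x 16^1 = 128
  Digit 'd' (value 13) x 16^0 = 13
Sum = 1677

1677


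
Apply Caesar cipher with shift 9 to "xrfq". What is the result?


Caesar cipher: shift "xrfq" by 9
  'x' (pos 23) + 9 = pos 6 = 'g'
  'r' (pos 17) + 9 = pos 0 = 'a'
  'f' (pos 5) + 9 = pos 14 = 'o'
  'q' (pos 16) + 9 = pos 25 = 'z'
Result: gaoz

gaoz


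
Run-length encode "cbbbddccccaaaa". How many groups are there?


Input: cbbbddccccaaaa
Scanning for consecutive runs:
  Group 1: 'c' x 1 (positions 0-0)
  Group 2: 'b' x 3 (positions 1-3)
  Group 3: 'd' x 2 (positions 4-5)
  Group 4: 'c' x 4 (positions 6-9)
  Group 5: 'a' x 4 (positions 10-13)
Total groups: 5

5


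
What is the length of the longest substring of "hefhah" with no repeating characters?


Input: "hefhah"
Sliding window (track last position of each char):
  Position 0 ('h'): window [0,0] length 1 -- new best
  Position 1 ('e'): window [0,1] length 2 -- new best
  Position 2 ('f'): window [0,2] length 3 -- new best
  Position 3 ('h'): repeat (last at 0), move window start to 1
  Position 3 ('h'): window [1,3] length 3
  Position 4 ('a'): window [1,4] length 4 -- new best
  Position 5 ('h'): repeat (last at 3), move window start to 4
  Position 5 ('h'): window [4,5] length 2
Longest substring with no repeats: "efha" with length 4

4


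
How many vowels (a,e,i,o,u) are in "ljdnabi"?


Input: ljdnabi
Checking each character:
  'l' at position 0: consonant
  'j' at position 1: consonant
  'd' at position 2: consonant
  'n' at position 3: consonant
  'a' at position 4: vowel (running total: 1)
  'b' at position 5: consonant
  'i' at position 6: vowel (running total: 2)
Total vowels: 2

2


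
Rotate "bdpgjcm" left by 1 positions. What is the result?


Input: "bdpgjcm", rotate left by 1
First 1 characters: "b"
Remaining characters: "dpgjcm"
Concatenate remaining + first: "dpgjcm" + "b" = "dpgjcmb"

dpgjcmb


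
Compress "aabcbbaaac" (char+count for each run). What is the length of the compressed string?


Input: aabcbbaaac
Runs:
  'a' x 2 => "a2"
  'b' x 1 => "b1"
  'c' x 1 => "c1"
  'b' x 2 => "b2"
  'a' x 3 => "a3"
  'c' x 1 => "c1"
Compressed: "a2b1c1b2a3c1"
Compressed length: 12

12


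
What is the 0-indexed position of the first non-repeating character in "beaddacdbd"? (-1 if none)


Input: beaddacdbd
Character frequencies:
  'a': 2
  'b': 2
  'c': 1
  'd': 4
  'e': 1
Scanning left to right for freq == 1:
  Position 0 ('b'): freq=2, skip
  Position 1 ('e'): unique! => answer = 1

1


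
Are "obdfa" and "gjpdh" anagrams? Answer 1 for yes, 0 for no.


Strings: "obdfa", "gjpdh"
Sorted first:  abdfo
Sorted second: dghjp
Differ at position 0: 'a' vs 'd' => not anagrams

0


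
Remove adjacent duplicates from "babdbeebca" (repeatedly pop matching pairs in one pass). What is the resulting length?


Input: babdbeebca
Stack-based adjacent duplicate removal:
  Read 'b': push. Stack: b
  Read 'a': push. Stack: ba
  Read 'b': push. Stack: bab
  Read 'd': push. Stack: babd
  Read 'b': push. Stack: babdb
  Read 'e': push. Stack: babdbe
  Read 'e': matches stack top 'e' => pop. Stack: babdb
  Read 'b': matches stack top 'b' => pop. Stack: babd
  Read 'c': push. Stack: babdc
  Read 'a': push. Stack: babdca
Final stack: "babdca" (length 6)

6


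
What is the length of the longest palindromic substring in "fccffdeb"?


Input: "fccffdeb"
Checking substrings for palindromes:
  [0:4] "fccf" (len 4) => palindrome
  [1:3] "cc" (len 2) => palindrome
  [3:5] "ff" (len 2) => palindrome
Longest palindromic substring: "fccf" with length 4

4


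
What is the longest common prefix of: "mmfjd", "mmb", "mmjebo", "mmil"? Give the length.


Words: mmfjd, mmb, mmjebo, mmil
  Position 0: all 'm' => match
  Position 1: all 'm' => match
  Position 2: ('f', 'b', 'j', 'i') => mismatch, stop
LCP = "mm" (length 2)

2


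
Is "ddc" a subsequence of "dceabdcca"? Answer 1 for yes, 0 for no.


Check if "ddc" is a subsequence of "dceabdcca"
Greedy scan:
  Position 0 ('d'): matches sub[0] = 'd'
  Position 1 ('c'): no match needed
  Position 2 ('e'): no match needed
  Position 3 ('a'): no match needed
  Position 4 ('b'): no match needed
  Position 5 ('d'): matches sub[1] = 'd'
  Position 6 ('c'): matches sub[2] = 'c'
  Position 7 ('c'): no match needed
  Position 8 ('a'): no match needed
All 3 characters matched => is a subsequence

1


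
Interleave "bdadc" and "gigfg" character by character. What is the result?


Interleaving "bdadc" and "gigfg":
  Position 0: 'b' from first, 'g' from second => "bg"
  Position 1: 'd' from first, 'i' from second => "di"
  Position 2: 'a' from first, 'g' from second => "ag"
  Position 3: 'd' from first, 'f' from second => "df"
  Position 4: 'c' from first, 'g' from second => "cg"
Result: bgdiagdfcg

bgdiagdfcg


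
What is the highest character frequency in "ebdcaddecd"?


Input: ebdcaddecd
Character counts:
  'a': 1
  'b': 1
  'c': 2
  'd': 4
  'e': 2
Maximum frequency: 4

4


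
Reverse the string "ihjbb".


Input: ihjbb
Reading characters right to left:
  Position 4: 'b'
  Position 3: 'b'
  Position 2: 'j'
  Position 1: 'h'
  Position 0: 'i'
Reversed: bbjhi

bbjhi


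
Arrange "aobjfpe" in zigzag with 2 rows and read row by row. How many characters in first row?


Zigzag "aobjfpe" into 2 rows:
Placing characters:
  'a' => row 0
  'o' => row 1
  'b' => row 0
  'j' => row 1
  'f' => row 0
  'p' => row 1
  'e' => row 0
Rows:
  Row 0: "abfe"
  Row 1: "ojp"
First row length: 4

4


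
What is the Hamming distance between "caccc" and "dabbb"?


Comparing "caccc" and "dabbb" position by position:
  Position 0: 'c' vs 'd' => differ
  Position 1: 'a' vs 'a' => same
  Position 2: 'c' vs 'b' => differ
  Position 3: 'c' vs 'b' => differ
  Position 4: 'c' vs 'b' => differ
Total differences (Hamming distance): 4

4


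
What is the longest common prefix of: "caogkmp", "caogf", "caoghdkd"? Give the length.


Words: caogkmp, caogf, caoghdkd
  Position 0: all 'c' => match
  Position 1: all 'a' => match
  Position 2: all 'o' => match
  Position 3: all 'g' => match
  Position 4: ('k', 'f', 'h') => mismatch, stop
LCP = "caog" (length 4)

4


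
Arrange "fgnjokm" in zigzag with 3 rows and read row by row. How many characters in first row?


Zigzag "fgnjokm" into 3 rows:
Placing characters:
  'f' => row 0
  'g' => row 1
  'n' => row 2
  'j' => row 1
  'o' => row 0
  'k' => row 1
  'm' => row 2
Rows:
  Row 0: "fo"
  Row 1: "gjk"
  Row 2: "nm"
First row length: 2

2


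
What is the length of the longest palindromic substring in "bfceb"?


Input: "bfceb"
Checking substrings for palindromes:
  No multi-char palindromic substrings found
Longest palindromic substring: "b" with length 1

1


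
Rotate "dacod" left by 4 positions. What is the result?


Input: "dacod", rotate left by 4
First 4 characters: "daco"
Remaining characters: "d"
Concatenate remaining + first: "d" + "daco" = "ddaco"

ddaco


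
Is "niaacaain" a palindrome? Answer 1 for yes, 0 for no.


Input: niaacaain
Reversed: niaacaain
  Compare pos 0 ('n') with pos 8 ('n'): match
  Compare pos 1 ('i') with pos 7 ('i'): match
  Compare pos 2 ('a') with pos 6 ('a'): match
  Compare pos 3 ('a') with pos 5 ('a'): match
Result: palindrome

1


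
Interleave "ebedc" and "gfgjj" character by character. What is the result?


Interleaving "ebedc" and "gfgjj":
  Position 0: 'e' from first, 'g' from second => "eg"
  Position 1: 'b' from first, 'f' from second => "bf"
  Position 2: 'e' from first, 'g' from second => "eg"
  Position 3: 'd' from first, 'j' from second => "dj"
  Position 4: 'c' from first, 'j' from second => "cj"
Result: egbfegdjcj

egbfegdjcj


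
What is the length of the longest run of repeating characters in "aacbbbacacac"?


Input: "aacbbbacacac"
Scanning for longest run:
  Position 1 ('a'): continues run of 'a', length=2
  Position 2 ('c'): new char, reset run to 1
  Position 3 ('b'): new char, reset run to 1
  Position 4 ('b'): continues run of 'b', length=2
  Position 5 ('b'): continues run of 'b', length=3
  Position 6 ('a'): new char, reset run to 1
  Position 7 ('c'): new char, reset run to 1
  Position 8 ('a'): new char, reset run to 1
  Position 9 ('c'): new char, reset run to 1
  Position 10 ('a'): new char, reset run to 1
  Position 11 ('c'): new char, reset run to 1
Longest run: 'b' with length 3

3


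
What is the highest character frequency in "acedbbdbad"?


Input: acedbbdbad
Character counts:
  'a': 2
  'b': 3
  'c': 1
  'd': 3
  'e': 1
Maximum frequency: 3

3


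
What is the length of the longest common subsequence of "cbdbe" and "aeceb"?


LCS of "cbdbe" and "aeceb"
DP table:
           a    e    c    e    b
      0    0    0    0    0    0
  c   0    0    0    1    1    1
  b   0    0    0    1    1    2
  d   0    0    0    1    1    2
  b   0    0    0    1    1    2
  e   0    0    1    1    2    2
LCS length = dp[5][5] = 2

2


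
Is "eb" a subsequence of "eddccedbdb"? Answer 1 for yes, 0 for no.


Check if "eb" is a subsequence of "eddccedbdb"
Greedy scan:
  Position 0 ('e'): matches sub[0] = 'e'
  Position 1 ('d'): no match needed
  Position 2 ('d'): no match needed
  Position 3 ('c'): no match needed
  Position 4 ('c'): no match needed
  Position 5 ('e'): no match needed
  Position 6 ('d'): no match needed
  Position 7 ('b'): matches sub[1] = 'b'
  Position 8 ('d'): no match needed
  Position 9 ('b'): no match needed
All 2 characters matched => is a subsequence

1


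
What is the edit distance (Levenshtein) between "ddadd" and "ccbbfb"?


Computing edit distance: "ddadd" -> "ccbbfb"
DP table:
           c    c    b    b    f    b
      0    1    2    3    4    5    6
  d   1    1    2    3    4    5    6
  d   2    2    2    3    4    5    6
  a   3    3    3    3    4    5    6
  d   4    4    4    4    4    5    6
  d   5    5    5    5    5    5    6
Edit distance = dp[5][6] = 6

6


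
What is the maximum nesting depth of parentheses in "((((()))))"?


Input: "((((()))))"
Tracking depth:
  Position 0 '(': depth becomes 1
  Position 1 '(': depth becomes 2
  Position 2 '(': depth becomes 3
  Position 3 '(': depth becomes 4
  Position 4 '(': depth becomes 5
  Position 5 ')': depth becomes 4
  Position 6 ')': depth becomes 3
  Position 7 ')': depth becomes 2
  Position 8 ')': depth becomes 1
  Position 9 ')': depth becomes 0
Maximum depth reached: 5

5


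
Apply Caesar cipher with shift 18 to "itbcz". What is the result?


Caesar cipher: shift "itbcz" by 18
  'i' (pos 8) + 18 = pos 0 = 'a'
  't' (pos 19) + 18 = pos 11 = 'l'
  'b' (pos 1) + 18 = pos 19 = 't'
  'c' (pos 2) + 18 = pos 20 = 'u'
  'z' (pos 25) + 18 = pos 17 = 'r'
Result: altur

altur


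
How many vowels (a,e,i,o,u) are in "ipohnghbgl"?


Input: ipohnghbgl
Checking each character:
  'i' at position 0: vowel (running total: 1)
  'p' at position 1: consonant
  'o' at position 2: vowel (running total: 2)
  'h' at position 3: consonant
  'n' at position 4: consonant
  'g' at position 5: consonant
  'h' at position 6: consonant
  'b' at position 7: consonant
  'g' at position 8: consonant
  'l' at position 9: consonant
Total vowels: 2

2


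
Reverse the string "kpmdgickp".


Input: kpmdgickp
Reading characters right to left:
  Position 8: 'p'
  Position 7: 'k'
  Position 6: 'c'
  Position 5: 'i'
  Position 4: 'g'
  Position 3: 'd'
  Position 2: 'm'
  Position 1: 'p'
  Position 0: 'k'
Reversed: pkcigdmpk

pkcigdmpk


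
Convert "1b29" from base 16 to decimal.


Input: "1b29" in base 16
Positional expansion:
  Digit '1' (value 1) x 16^3 = 4096
  Digit 'b' (value 11) x 16^2 = 2816
  Digit '2' (value 2) x 16^1 = 32
  Digit '9' (value 9) x 16^0 = 9
Sum = 6953

6953


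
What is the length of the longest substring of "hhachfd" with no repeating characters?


Input: "hhachfd"
Sliding window (track last position of each char):
  Position 0 ('h'): window [0,0] length 1 -- new best
  Position 1 ('h'): repeat (last at 0), move window start to 1
  Position 1 ('h'): window [1,1] length 1
  Position 2 ('a'): window [1,2] length 2 -- new best
  Position 3 ('c'): window [1,3] length 3 -- new best
  Position 4 ('h'): repeat (last at 1), move window start to 2
  Position 4 ('h'): window [2,4] length 3
  Position 5 ('f'): window [2,5] length 4 -- new best
  Position 6 ('d'): window [2,6] length 5 -- new best
Longest substring with no repeats: "achfd" with length 5

5


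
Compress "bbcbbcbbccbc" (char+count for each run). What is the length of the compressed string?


Input: bbcbbcbbccbc
Runs:
  'b' x 2 => "b2"
  'c' x 1 => "c1"
  'b' x 2 => "b2"
  'c' x 1 => "c1"
  'b' x 2 => "b2"
  'c' x 2 => "c2"
  'b' x 1 => "b1"
  'c' x 1 => "c1"
Compressed: "b2c1b2c1b2c2b1c1"
Compressed length: 16

16


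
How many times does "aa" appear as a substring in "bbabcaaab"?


Searching for "aa" in "bbabcaaab"
Scanning each position:
  Position 0: "bb" => no
  Position 1: "ba" => no
  Position 2: "ab" => no
  Position 3: "bc" => no
  Position 4: "ca" => no
  Position 5: "aa" => MATCH
  Position 6: "aa" => MATCH
  Position 7: "ab" => no
Total occurrences: 2

2


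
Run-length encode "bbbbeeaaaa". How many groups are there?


Input: bbbbeeaaaa
Scanning for consecutive runs:
  Group 1: 'b' x 4 (positions 0-3)
  Group 2: 'e' x 2 (positions 4-5)
  Group 3: 'a' x 4 (positions 6-9)
Total groups: 3

3


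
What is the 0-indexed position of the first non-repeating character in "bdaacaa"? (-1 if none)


Input: bdaacaa
Character frequencies:
  'a': 4
  'b': 1
  'c': 1
  'd': 1
Scanning left to right for freq == 1:
  Position 0 ('b'): unique! => answer = 0

0


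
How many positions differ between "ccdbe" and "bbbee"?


Comparing "ccdbe" and "bbbee" position by position:
  Position 0: 'c' vs 'b' => DIFFER
  Position 1: 'c' vs 'b' => DIFFER
  Position 2: 'd' vs 'b' => DIFFER
  Position 3: 'b' vs 'e' => DIFFER
  Position 4: 'e' vs 'e' => same
Positions that differ: 4

4


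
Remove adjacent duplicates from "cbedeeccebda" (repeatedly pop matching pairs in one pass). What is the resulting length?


Input: cbedeeccebda
Stack-based adjacent duplicate removal:
  Read 'c': push. Stack: c
  Read 'b': push. Stack: cb
  Read 'e': push. Stack: cbe
  Read 'd': push. Stack: cbed
  Read 'e': push. Stack: cbede
  Read 'e': matches stack top 'e' => pop. Stack: cbed
  Read 'c': push. Stack: cbedc
  Read 'c': matches stack top 'c' => pop. Stack: cbed
  Read 'e': push. Stack: cbede
  Read 'b': push. Stack: cbedeb
  Read 'd': push. Stack: cbedebd
  Read 'a': push. Stack: cbedebda
Final stack: "cbedebda" (length 8)

8


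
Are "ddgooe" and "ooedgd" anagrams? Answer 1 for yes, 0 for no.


Strings: "ddgooe", "ooedgd"
Sorted first:  ddegoo
Sorted second: ddegoo
Sorted forms match => anagrams

1


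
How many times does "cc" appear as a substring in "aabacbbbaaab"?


Searching for "cc" in "aabacbbbaaab"
Scanning each position:
  Position 0: "aa" => no
  Position 1: "ab" => no
  Position 2: "ba" => no
  Position 3: "ac" => no
  Position 4: "cb" => no
  Position 5: "bb" => no
  Position 6: "bb" => no
  Position 7: "ba" => no
  Position 8: "aa" => no
  Position 9: "aa" => no
  Position 10: "ab" => no
Total occurrences: 0

0


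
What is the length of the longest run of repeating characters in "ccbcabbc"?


Input: "ccbcabbc"
Scanning for longest run:
  Position 1 ('c'): continues run of 'c', length=2
  Position 2 ('b'): new char, reset run to 1
  Position 3 ('c'): new char, reset run to 1
  Position 4 ('a'): new char, reset run to 1
  Position 5 ('b'): new char, reset run to 1
  Position 6 ('b'): continues run of 'b', length=2
  Position 7 ('c'): new char, reset run to 1
Longest run: 'c' with length 2

2


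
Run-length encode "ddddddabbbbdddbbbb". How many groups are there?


Input: ddddddabbbbdddbbbb
Scanning for consecutive runs:
  Group 1: 'd' x 6 (positions 0-5)
  Group 2: 'a' x 1 (positions 6-6)
  Group 3: 'b' x 4 (positions 7-10)
  Group 4: 'd' x 3 (positions 11-13)
  Group 5: 'b' x 4 (positions 14-17)
Total groups: 5

5


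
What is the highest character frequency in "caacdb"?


Input: caacdb
Character counts:
  'a': 2
  'b': 1
  'c': 2
  'd': 1
Maximum frequency: 2

2


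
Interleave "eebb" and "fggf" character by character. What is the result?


Interleaving "eebb" and "fggf":
  Position 0: 'e' from first, 'f' from second => "ef"
  Position 1: 'e' from first, 'g' from second => "eg"
  Position 2: 'b' from first, 'g' from second => "bg"
  Position 3: 'b' from first, 'f' from second => "bf"
Result: efegbgbf

efegbgbf


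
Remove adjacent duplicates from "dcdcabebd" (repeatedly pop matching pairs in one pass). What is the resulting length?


Input: dcdcabebd
Stack-based adjacent duplicate removal:
  Read 'd': push. Stack: d
  Read 'c': push. Stack: dc
  Read 'd': push. Stack: dcd
  Read 'c': push. Stack: dcdc
  Read 'a': push. Stack: dcdca
  Read 'b': push. Stack: dcdcab
  Read 'e': push. Stack: dcdcabe
  Read 'b': push. Stack: dcdcabeb
  Read 'd': push. Stack: dcdcabebd
Final stack: "dcdcabebd" (length 9)

9


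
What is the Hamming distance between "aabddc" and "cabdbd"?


Comparing "aabddc" and "cabdbd" position by position:
  Position 0: 'a' vs 'c' => differ
  Position 1: 'a' vs 'a' => same
  Position 2: 'b' vs 'b' => same
  Position 3: 'd' vs 'd' => same
  Position 4: 'd' vs 'b' => differ
  Position 5: 'c' vs 'd' => differ
Total differences (Hamming distance): 3

3


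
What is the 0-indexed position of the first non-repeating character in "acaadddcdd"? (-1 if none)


Input: acaadddcdd
Character frequencies:
  'a': 3
  'c': 2
  'd': 5
Scanning left to right for freq == 1:
  Position 0 ('a'): freq=3, skip
  Position 1 ('c'): freq=2, skip
  Position 2 ('a'): freq=3, skip
  Position 3 ('a'): freq=3, skip
  Position 4 ('d'): freq=5, skip
  Position 5 ('d'): freq=5, skip
  Position 6 ('d'): freq=5, skip
  Position 7 ('c'): freq=2, skip
  Position 8 ('d'): freq=5, skip
  Position 9 ('d'): freq=5, skip
  No unique character found => answer = -1

-1


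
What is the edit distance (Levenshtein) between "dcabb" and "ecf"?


Computing edit distance: "dcabb" -> "ecf"
DP table:
           e    c    f
      0    1    2    3
  d   1    1    2    3
  c   2    2    1    2
  a   3    3    2    2
  b   4    4    3    3
  b   5    5    4    4
Edit distance = dp[5][3] = 4

4


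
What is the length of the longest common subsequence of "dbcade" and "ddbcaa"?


LCS of "dbcade" and "ddbcaa"
DP table:
           d    d    b    c    a    a
      0    0    0    0    0    0    0
  d   0    1    1    1    1    1    1
  b   0    1    1    2    2    2    2
  c   0    1    1    2    3    3    3
  a   0    1    1    2    3    4    4
  d   0    1    2    2    3    4    4
  e   0    1    2    2    3    4    4
LCS length = dp[6][6] = 4

4


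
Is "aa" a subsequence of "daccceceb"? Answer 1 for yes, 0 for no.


Check if "aa" is a subsequence of "daccceceb"
Greedy scan:
  Position 0 ('d'): no match needed
  Position 1 ('a'): matches sub[0] = 'a'
  Position 2 ('c'): no match needed
  Position 3 ('c'): no match needed
  Position 4 ('c'): no match needed
  Position 5 ('e'): no match needed
  Position 6 ('c'): no match needed
  Position 7 ('e'): no match needed
  Position 8 ('b'): no match needed
Only matched 1/2 characters => not a subsequence

0


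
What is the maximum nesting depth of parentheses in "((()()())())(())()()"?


Input: "((()()())())(())()()"
Tracking depth:
  Position 0 '(': depth becomes 1
  Position 1 '(': depth becomes 2
  Position 2 '(': depth becomes 3
  Position 3 ')': depth becomes 2
  Position 4 '(': depth becomes 3
  Position 5 ')': depth becomes 2
  Position 6 '(': depth becomes 3
  Position 7 ')': depth becomes 2
  Position 8 ')': depth becomes 1
  Position 9 '(': depth becomes 2
  Position 10 ')': depth becomes 1
  Position 11 ')': depth becomes 0
  Position 12 '(': depth becomes 1
  Position 13 '(': depth becomes 2
  Position 14 ')': depth becomes 1
  Position 15 ')': depth becomes 0
  Position 16 '(': depth becomes 1
  Position 17 ')': depth becomes 0
  Position 18 '(': depth becomes 1
  Position 19 ')': depth becomes 0
Maximum depth reached: 3

3


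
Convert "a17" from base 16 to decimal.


Input: "a17" in base 16
Positional expansion:
  Digit 'a' (value 10) x 16^2 = 2560
  Digit '1' (value 1) x 16^1 = 16
  Digit '7' (value 7) x 16^0 = 7
Sum = 2583

2583


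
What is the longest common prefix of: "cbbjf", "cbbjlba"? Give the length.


Words: cbbjf, cbbjlba
  Position 0: all 'c' => match
  Position 1: all 'b' => match
  Position 2: all 'b' => match
  Position 3: all 'j' => match
  Position 4: ('f', 'l') => mismatch, stop
LCP = "cbbj" (length 4)

4


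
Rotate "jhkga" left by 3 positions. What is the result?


Input: "jhkga", rotate left by 3
First 3 characters: "jhk"
Remaining characters: "ga"
Concatenate remaining + first: "ga" + "jhk" = "gajhk"

gajhk


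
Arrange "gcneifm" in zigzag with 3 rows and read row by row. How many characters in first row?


Zigzag "gcneifm" into 3 rows:
Placing characters:
  'g' => row 0
  'c' => row 1
  'n' => row 2
  'e' => row 1
  'i' => row 0
  'f' => row 1
  'm' => row 2
Rows:
  Row 0: "gi"
  Row 1: "cef"
  Row 2: "nm"
First row length: 2

2


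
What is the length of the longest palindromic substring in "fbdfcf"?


Input: "fbdfcf"
Checking substrings for palindromes:
  [3:6] "fcf" (len 3) => palindrome
Longest palindromic substring: "fcf" with length 3

3


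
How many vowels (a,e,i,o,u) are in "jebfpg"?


Input: jebfpg
Checking each character:
  'j' at position 0: consonant
  'e' at position 1: vowel (running total: 1)
  'b' at position 2: consonant
  'f' at position 3: consonant
  'p' at position 4: consonant
  'g' at position 5: consonant
Total vowels: 1

1


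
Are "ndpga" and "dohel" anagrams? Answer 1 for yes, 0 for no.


Strings: "ndpga", "dohel"
Sorted first:  adgnp
Sorted second: dehlo
Differ at position 0: 'a' vs 'd' => not anagrams

0


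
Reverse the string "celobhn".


Input: celobhn
Reading characters right to left:
  Position 6: 'n'
  Position 5: 'h'
  Position 4: 'b'
  Position 3: 'o'
  Position 2: 'l'
  Position 1: 'e'
  Position 0: 'c'
Reversed: nhbolec

nhbolec


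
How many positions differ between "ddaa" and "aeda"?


Comparing "ddaa" and "aeda" position by position:
  Position 0: 'd' vs 'a' => DIFFER
  Position 1: 'd' vs 'e' => DIFFER
  Position 2: 'a' vs 'd' => DIFFER
  Position 3: 'a' vs 'a' => same
Positions that differ: 3

3


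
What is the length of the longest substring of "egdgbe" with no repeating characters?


Input: "egdgbe"
Sliding window (track last position of each char):
  Position 0 ('e'): window [0,0] length 1 -- new best
  Position 1 ('g'): window [0,1] length 2 -- new best
  Position 2 ('d'): window [0,2] length 3 -- new best
  Position 3 ('g'): repeat (last at 1), move window start to 2
  Position 3 ('g'): window [2,3] length 2
  Position 4 ('b'): window [2,4] length 3
  Position 5 ('e'): window [2,5] length 4 -- new best
Longest substring with no repeats: "dgbe" with length 4

4


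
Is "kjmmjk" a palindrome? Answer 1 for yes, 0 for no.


Input: kjmmjk
Reversed: kjmmjk
  Compare pos 0 ('k') with pos 5 ('k'): match
  Compare pos 1 ('j') with pos 4 ('j'): match
  Compare pos 2 ('m') with pos 3 ('m'): match
Result: palindrome

1


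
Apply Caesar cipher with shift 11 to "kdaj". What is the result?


Caesar cipher: shift "kdaj" by 11
  'k' (pos 10) + 11 = pos 21 = 'v'
  'd' (pos 3) + 11 = pos 14 = 'o'
  'a' (pos 0) + 11 = pos 11 = 'l'
  'j' (pos 9) + 11 = pos 20 = 'u'
Result: volu

volu


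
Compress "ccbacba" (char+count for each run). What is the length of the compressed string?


Input: ccbacba
Runs:
  'c' x 2 => "c2"
  'b' x 1 => "b1"
  'a' x 1 => "a1"
  'c' x 1 => "c1"
  'b' x 1 => "b1"
  'a' x 1 => "a1"
Compressed: "c2b1a1c1b1a1"
Compressed length: 12

12


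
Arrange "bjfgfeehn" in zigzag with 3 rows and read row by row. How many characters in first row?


Zigzag "bjfgfeehn" into 3 rows:
Placing characters:
  'b' => row 0
  'j' => row 1
  'f' => row 2
  'g' => row 1
  'f' => row 0
  'e' => row 1
  'e' => row 2
  'h' => row 1
  'n' => row 0
Rows:
  Row 0: "bfn"
  Row 1: "jgeh"
  Row 2: "fe"
First row length: 3

3


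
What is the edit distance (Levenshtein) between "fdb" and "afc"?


Computing edit distance: "fdb" -> "afc"
DP table:
           a    f    c
      0    1    2    3
  f   1    1    1    2
  d   2    2    2    2
  b   3    3    3    3
Edit distance = dp[3][3] = 3

3


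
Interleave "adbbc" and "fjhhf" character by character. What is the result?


Interleaving "adbbc" and "fjhhf":
  Position 0: 'a' from first, 'f' from second => "af"
  Position 1: 'd' from first, 'j' from second => "dj"
  Position 2: 'b' from first, 'h' from second => "bh"
  Position 3: 'b' from first, 'h' from second => "bh"
  Position 4: 'c' from first, 'f' from second => "cf"
Result: afdjbhbhcf

afdjbhbhcf


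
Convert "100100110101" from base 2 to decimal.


Input: "100100110101" in base 2
Positional expansion:
  Digit '1' (value 1) x 2^11 = 2048
  Digit '0' (value 0) x 2^10 = 0
  Digit '0' (value 0) x 2^9 = 0
  Digit '1' (value 1) x 2^8 = 256
  Digit '0' (value 0) x 2^7 = 0
  Digit '0' (value 0) x 2^6 = 0
  Digit '1' (value 1) x 2^5 = 32
  Digit '1' (value 1) x 2^4 = 16
  Digit '0' (value 0) x 2^3 = 0
  Digit '1' (value 1) x 2^2 = 4
  Digit '0' (value 0) x 2^1 = 0
  Digit '1' (value 1) x 2^0 = 1
Sum = 2357

2357


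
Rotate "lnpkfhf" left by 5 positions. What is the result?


Input: "lnpkfhf", rotate left by 5
First 5 characters: "lnpkf"
Remaining characters: "hf"
Concatenate remaining + first: "hf" + "lnpkf" = "hflnpkf"

hflnpkf


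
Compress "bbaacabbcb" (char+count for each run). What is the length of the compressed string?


Input: bbaacabbcb
Runs:
  'b' x 2 => "b2"
  'a' x 2 => "a2"
  'c' x 1 => "c1"
  'a' x 1 => "a1"
  'b' x 2 => "b2"
  'c' x 1 => "c1"
  'b' x 1 => "b1"
Compressed: "b2a2c1a1b2c1b1"
Compressed length: 14

14


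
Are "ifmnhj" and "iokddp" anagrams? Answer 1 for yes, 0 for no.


Strings: "ifmnhj", "iokddp"
Sorted first:  fhijmn
Sorted second: ddikop
Differ at position 0: 'f' vs 'd' => not anagrams

0


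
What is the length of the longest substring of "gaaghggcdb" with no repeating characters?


Input: "gaaghggcdb"
Sliding window (track last position of each char):
  Position 0 ('g'): window [0,0] length 1 -- new best
  Position 1 ('a'): window [0,1] length 2 -- new best
  Position 2 ('a'): repeat (last at 1), move window start to 2
  Position 2 ('a'): window [2,2] length 1
  Position 3 ('g'): window [2,3] length 2
  Position 4 ('h'): window [2,4] length 3 -- new best
  Position 5 ('g'): repeat (last at 3), move window start to 4
  Position 5 ('g'): window [4,5] length 2
  Position 6 ('g'): repeat (last at 5), move window start to 6
  Position 6 ('g'): window [6,6] length 1
  Position 7 ('c'): window [6,7] length 2
  Position 8 ('d'): window [6,8] length 3
  Position 9 ('b'): window [6,9] length 4 -- new best
Longest substring with no repeats: "gcdb" with length 4

4


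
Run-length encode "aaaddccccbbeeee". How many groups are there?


Input: aaaddccccbbeeee
Scanning for consecutive runs:
  Group 1: 'a' x 3 (positions 0-2)
  Group 2: 'd' x 2 (positions 3-4)
  Group 3: 'c' x 4 (positions 5-8)
  Group 4: 'b' x 2 (positions 9-10)
  Group 5: 'e' x 4 (positions 11-14)
Total groups: 5

5


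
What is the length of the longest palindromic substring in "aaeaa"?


Input: "aaeaa"
Checking substrings for palindromes:
  [0:5] "aaeaa" (len 5) => palindrome
  [1:4] "aea" (len 3) => palindrome
  [0:2] "aa" (len 2) => palindrome
  [3:5] "aa" (len 2) => palindrome
Longest palindromic substring: "aaeaa" with length 5

5


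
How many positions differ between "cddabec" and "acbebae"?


Comparing "cddabec" and "acbebae" position by position:
  Position 0: 'c' vs 'a' => DIFFER
  Position 1: 'd' vs 'c' => DIFFER
  Position 2: 'd' vs 'b' => DIFFER
  Position 3: 'a' vs 'e' => DIFFER
  Position 4: 'b' vs 'b' => same
  Position 5: 'e' vs 'a' => DIFFER
  Position 6: 'c' vs 'e' => DIFFER
Positions that differ: 6

6


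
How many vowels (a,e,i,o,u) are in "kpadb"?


Input: kpadb
Checking each character:
  'k' at position 0: consonant
  'p' at position 1: consonant
  'a' at position 2: vowel (running total: 1)
  'd' at position 3: consonant
  'b' at position 4: consonant
Total vowels: 1

1


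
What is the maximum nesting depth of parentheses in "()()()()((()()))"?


Input: "()()()()((()()))"
Tracking depth:
  Position 0 '(': depth becomes 1
  Position 1 ')': depth becomes 0
  Position 2 '(': depth becomes 1
  Position 3 ')': depth becomes 0
  Position 4 '(': depth becomes 1
  Position 5 ')': depth becomes 0
  Position 6 '(': depth becomes 1
  Position 7 ')': depth becomes 0
  Position 8 '(': depth becomes 1
  Position 9 '(': depth becomes 2
  Position 10 '(': depth becomes 3
  Position 11 ')': depth becomes 2
  Position 12 '(': depth becomes 3
  Position 13 ')': depth becomes 2
  Position 14 ')': depth becomes 1
  Position 15 ')': depth becomes 0
Maximum depth reached: 3

3


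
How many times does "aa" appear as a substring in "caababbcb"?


Searching for "aa" in "caababbcb"
Scanning each position:
  Position 0: "ca" => no
  Position 1: "aa" => MATCH
  Position 2: "ab" => no
  Position 3: "ba" => no
  Position 4: "ab" => no
  Position 5: "bb" => no
  Position 6: "bc" => no
  Position 7: "cb" => no
Total occurrences: 1

1


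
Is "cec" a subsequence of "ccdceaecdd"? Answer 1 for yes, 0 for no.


Check if "cec" is a subsequence of "ccdceaecdd"
Greedy scan:
  Position 0 ('c'): matches sub[0] = 'c'
  Position 1 ('c'): no match needed
  Position 2 ('d'): no match needed
  Position 3 ('c'): no match needed
  Position 4 ('e'): matches sub[1] = 'e'
  Position 5 ('a'): no match needed
  Position 6 ('e'): no match needed
  Position 7 ('c'): matches sub[2] = 'c'
  Position 8 ('d'): no match needed
  Position 9 ('d'): no match needed
All 3 characters matched => is a subsequence

1


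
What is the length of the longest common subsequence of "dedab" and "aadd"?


LCS of "dedab" and "aadd"
DP table:
           a    a    d    d
      0    0    0    0    0
  d   0    0    0    1    1
  e   0    0    0    1    1
  d   0    0    0    1    2
  a   0    1    1    1    2
  b   0    1    1    1    2
LCS length = dp[5][4] = 2

2


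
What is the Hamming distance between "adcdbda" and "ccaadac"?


Comparing "adcdbda" and "ccaadac" position by position:
  Position 0: 'a' vs 'c' => differ
  Position 1: 'd' vs 'c' => differ
  Position 2: 'c' vs 'a' => differ
  Position 3: 'd' vs 'a' => differ
  Position 4: 'b' vs 'd' => differ
  Position 5: 'd' vs 'a' => differ
  Position 6: 'a' vs 'c' => differ
Total differences (Hamming distance): 7

7


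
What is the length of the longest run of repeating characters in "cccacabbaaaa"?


Input: "cccacabbaaaa"
Scanning for longest run:
  Position 1 ('c'): continues run of 'c', length=2
  Position 2 ('c'): continues run of 'c', length=3
  Position 3 ('a'): new char, reset run to 1
  Position 4 ('c'): new char, reset run to 1
  Position 5 ('a'): new char, reset run to 1
  Position 6 ('b'): new char, reset run to 1
  Position 7 ('b'): continues run of 'b', length=2
  Position 8 ('a'): new char, reset run to 1
  Position 9 ('a'): continues run of 'a', length=2
  Position 10 ('a'): continues run of 'a', length=3
  Position 11 ('a'): continues run of 'a', length=4
Longest run: 'a' with length 4

4


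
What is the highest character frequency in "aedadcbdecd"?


Input: aedadcbdecd
Character counts:
  'a': 2
  'b': 1
  'c': 2
  'd': 4
  'e': 2
Maximum frequency: 4

4


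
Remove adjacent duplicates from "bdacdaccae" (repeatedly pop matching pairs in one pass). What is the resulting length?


Input: bdacdaccae
Stack-based adjacent duplicate removal:
  Read 'b': push. Stack: b
  Read 'd': push. Stack: bd
  Read 'a': push. Stack: bda
  Read 'c': push. Stack: bdac
  Read 'd': push. Stack: bdacd
  Read 'a': push. Stack: bdacda
  Read 'c': push. Stack: bdacdac
  Read 'c': matches stack top 'c' => pop. Stack: bdacda
  Read 'a': matches stack top 'a' => pop. Stack: bdacd
  Read 'e': push. Stack: bdacde
Final stack: "bdacde" (length 6)

6


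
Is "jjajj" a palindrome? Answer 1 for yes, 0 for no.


Input: jjajj
Reversed: jjajj
  Compare pos 0 ('j') with pos 4 ('j'): match
  Compare pos 1 ('j') with pos 3 ('j'): match
Result: palindrome

1


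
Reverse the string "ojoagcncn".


Input: ojoagcncn
Reading characters right to left:
  Position 8: 'n'
  Position 7: 'c'
  Position 6: 'n'
  Position 5: 'c'
  Position 4: 'g'
  Position 3: 'a'
  Position 2: 'o'
  Position 1: 'j'
  Position 0: 'o'
Reversed: ncncgaojo

ncncgaojo


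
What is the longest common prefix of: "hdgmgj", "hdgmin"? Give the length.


Words: hdgmgj, hdgmin
  Position 0: all 'h' => match
  Position 1: all 'd' => match
  Position 2: all 'g' => match
  Position 3: all 'm' => match
  Position 4: ('g', 'i') => mismatch, stop
LCP = "hdgm" (length 4)

4


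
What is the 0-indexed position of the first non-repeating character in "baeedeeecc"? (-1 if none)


Input: baeedeeecc
Character frequencies:
  'a': 1
  'b': 1
  'c': 2
  'd': 1
  'e': 5
Scanning left to right for freq == 1:
  Position 0 ('b'): unique! => answer = 0

0


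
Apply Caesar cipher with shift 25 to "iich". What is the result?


Caesar cipher: shift "iich" by 25
  'i' (pos 8) + 25 = pos 7 = 'h'
  'i' (pos 8) + 25 = pos 7 = 'h'
  'c' (pos 2) + 25 = pos 1 = 'b'
  'h' (pos 7) + 25 = pos 6 = 'g'
Result: hhbg

hhbg


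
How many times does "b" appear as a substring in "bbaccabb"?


Searching for "b" in "bbaccabb"
Scanning each position:
  Position 0: "b" => MATCH
  Position 1: "b" => MATCH
  Position 2: "a" => no
  Position 3: "c" => no
  Position 4: "c" => no
  Position 5: "a" => no
  Position 6: "b" => MATCH
  Position 7: "b" => MATCH
Total occurrences: 4

4


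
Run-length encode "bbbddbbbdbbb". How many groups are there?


Input: bbbddbbbdbbb
Scanning for consecutive runs:
  Group 1: 'b' x 3 (positions 0-2)
  Group 2: 'd' x 2 (positions 3-4)
  Group 3: 'b' x 3 (positions 5-7)
  Group 4: 'd' x 1 (positions 8-8)
  Group 5: 'b' x 3 (positions 9-11)
Total groups: 5

5


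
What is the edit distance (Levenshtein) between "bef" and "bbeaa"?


Computing edit distance: "bef" -> "bbeaa"
DP table:
           b    b    e    a    a
      0    1    2    3    4    5
  b   1    0    1    2    3    4
  e   2    1    1    1    2    3
  f   3    2    2    2    2    3
Edit distance = dp[3][5] = 3

3


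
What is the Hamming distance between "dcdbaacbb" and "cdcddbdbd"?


Comparing "dcdbaacbb" and "cdcddbdbd" position by position:
  Position 0: 'd' vs 'c' => differ
  Position 1: 'c' vs 'd' => differ
  Position 2: 'd' vs 'c' => differ
  Position 3: 'b' vs 'd' => differ
  Position 4: 'a' vs 'd' => differ
  Position 5: 'a' vs 'b' => differ
  Position 6: 'c' vs 'd' => differ
  Position 7: 'b' vs 'b' => same
  Position 8: 'b' vs 'd' => differ
Total differences (Hamming distance): 8

8


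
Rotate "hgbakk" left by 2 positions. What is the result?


Input: "hgbakk", rotate left by 2
First 2 characters: "hg"
Remaining characters: "bakk"
Concatenate remaining + first: "bakk" + "hg" = "bakkhg"

bakkhg


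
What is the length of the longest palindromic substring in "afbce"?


Input: "afbce"
Checking substrings for palindromes:
  No multi-char palindromic substrings found
Longest palindromic substring: "a" with length 1

1


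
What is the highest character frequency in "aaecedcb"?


Input: aaecedcb
Character counts:
  'a': 2
  'b': 1
  'c': 2
  'd': 1
  'e': 2
Maximum frequency: 2

2


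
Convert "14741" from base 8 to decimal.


Input: "14741" in base 8
Positional expansion:
  Digit '1' (value 1) x 8^4 = 4096
  Digit '4' (value 4) x 8^3 = 2048
  Digit '7' (value 7) x 8^2 = 448
  Digit '4' (value 4) x 8^1 = 32
  Digit '1' (value 1) x 8^0 = 1
Sum = 6625

6625


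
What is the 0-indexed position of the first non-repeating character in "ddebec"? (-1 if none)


Input: ddebec
Character frequencies:
  'b': 1
  'c': 1
  'd': 2
  'e': 2
Scanning left to right for freq == 1:
  Position 0 ('d'): freq=2, skip
  Position 1 ('d'): freq=2, skip
  Position 2 ('e'): freq=2, skip
  Position 3 ('b'): unique! => answer = 3

3


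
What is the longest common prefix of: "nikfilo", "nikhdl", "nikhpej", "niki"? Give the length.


Words: nikfilo, nikhdl, nikhpej, niki
  Position 0: all 'n' => match
  Position 1: all 'i' => match
  Position 2: all 'k' => match
  Position 3: ('f', 'h', 'h', 'i') => mismatch, stop
LCP = "nik" (length 3)

3


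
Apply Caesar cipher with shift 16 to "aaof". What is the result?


Caesar cipher: shift "aaof" by 16
  'a' (pos 0) + 16 = pos 16 = 'q'
  'a' (pos 0) + 16 = pos 16 = 'q'
  'o' (pos 14) + 16 = pos 4 = 'e'
  'f' (pos 5) + 16 = pos 21 = 'v'
Result: qqev

qqev


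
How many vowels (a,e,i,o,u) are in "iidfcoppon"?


Input: iidfcoppon
Checking each character:
  'i' at position 0: vowel (running total: 1)
  'i' at position 1: vowel (running total: 2)
  'd' at position 2: consonant
  'f' at position 3: consonant
  'c' at position 4: consonant
  'o' at position 5: vowel (running total: 3)
  'p' at position 6: consonant
  'p' at position 7: consonant
  'o' at position 8: vowel (running total: 4)
  'n' at position 9: consonant
Total vowels: 4

4


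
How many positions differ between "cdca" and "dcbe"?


Comparing "cdca" and "dcbe" position by position:
  Position 0: 'c' vs 'd' => DIFFER
  Position 1: 'd' vs 'c' => DIFFER
  Position 2: 'c' vs 'b' => DIFFER
  Position 3: 'a' vs 'e' => DIFFER
Positions that differ: 4

4


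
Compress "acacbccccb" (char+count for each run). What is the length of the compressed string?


Input: acacbccccb
Runs:
  'a' x 1 => "a1"
  'c' x 1 => "c1"
  'a' x 1 => "a1"
  'c' x 1 => "c1"
  'b' x 1 => "b1"
  'c' x 4 => "c4"
  'b' x 1 => "b1"
Compressed: "a1c1a1c1b1c4b1"
Compressed length: 14

14


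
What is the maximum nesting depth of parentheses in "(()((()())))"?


Input: "(()((()())))"
Tracking depth:
  Position 0 '(': depth becomes 1
  Position 1 '(': depth becomes 2
  Position 2 ')': depth becomes 1
  Position 3 '(': depth becomes 2
  Position 4 '(': depth becomes 3
  Position 5 '(': depth becomes 4
  Position 6 ')': depth becomes 3
  Position 7 '(': depth becomes 4
  Position 8 ')': depth becomes 3
  Position 9 ')': depth becomes 2
  Position 10 ')': depth becomes 1
  Position 11 ')': depth becomes 0
Maximum depth reached: 4

4


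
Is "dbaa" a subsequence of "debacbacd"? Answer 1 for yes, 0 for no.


Check if "dbaa" is a subsequence of "debacbacd"
Greedy scan:
  Position 0 ('d'): matches sub[0] = 'd'
  Position 1 ('e'): no match needed
  Position 2 ('b'): matches sub[1] = 'b'
  Position 3 ('a'): matches sub[2] = 'a'
  Position 4 ('c'): no match needed
  Position 5 ('b'): no match needed
  Position 6 ('a'): matches sub[3] = 'a'
  Position 7 ('c'): no match needed
  Position 8 ('d'): no match needed
All 4 characters matched => is a subsequence

1


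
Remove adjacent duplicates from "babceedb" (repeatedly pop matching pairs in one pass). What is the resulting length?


Input: babceedb
Stack-based adjacent duplicate removal:
  Read 'b': push. Stack: b
  Read 'a': push. Stack: ba
  Read 'b': push. Stack: bab
  Read 'c': push. Stack: babc
  Read 'e': push. Stack: babce
  Read 'e': matches stack top 'e' => pop. Stack: babc
  Read 'd': push. Stack: babcd
  Read 'b': push. Stack: babcdb
Final stack: "babcdb" (length 6)

6
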